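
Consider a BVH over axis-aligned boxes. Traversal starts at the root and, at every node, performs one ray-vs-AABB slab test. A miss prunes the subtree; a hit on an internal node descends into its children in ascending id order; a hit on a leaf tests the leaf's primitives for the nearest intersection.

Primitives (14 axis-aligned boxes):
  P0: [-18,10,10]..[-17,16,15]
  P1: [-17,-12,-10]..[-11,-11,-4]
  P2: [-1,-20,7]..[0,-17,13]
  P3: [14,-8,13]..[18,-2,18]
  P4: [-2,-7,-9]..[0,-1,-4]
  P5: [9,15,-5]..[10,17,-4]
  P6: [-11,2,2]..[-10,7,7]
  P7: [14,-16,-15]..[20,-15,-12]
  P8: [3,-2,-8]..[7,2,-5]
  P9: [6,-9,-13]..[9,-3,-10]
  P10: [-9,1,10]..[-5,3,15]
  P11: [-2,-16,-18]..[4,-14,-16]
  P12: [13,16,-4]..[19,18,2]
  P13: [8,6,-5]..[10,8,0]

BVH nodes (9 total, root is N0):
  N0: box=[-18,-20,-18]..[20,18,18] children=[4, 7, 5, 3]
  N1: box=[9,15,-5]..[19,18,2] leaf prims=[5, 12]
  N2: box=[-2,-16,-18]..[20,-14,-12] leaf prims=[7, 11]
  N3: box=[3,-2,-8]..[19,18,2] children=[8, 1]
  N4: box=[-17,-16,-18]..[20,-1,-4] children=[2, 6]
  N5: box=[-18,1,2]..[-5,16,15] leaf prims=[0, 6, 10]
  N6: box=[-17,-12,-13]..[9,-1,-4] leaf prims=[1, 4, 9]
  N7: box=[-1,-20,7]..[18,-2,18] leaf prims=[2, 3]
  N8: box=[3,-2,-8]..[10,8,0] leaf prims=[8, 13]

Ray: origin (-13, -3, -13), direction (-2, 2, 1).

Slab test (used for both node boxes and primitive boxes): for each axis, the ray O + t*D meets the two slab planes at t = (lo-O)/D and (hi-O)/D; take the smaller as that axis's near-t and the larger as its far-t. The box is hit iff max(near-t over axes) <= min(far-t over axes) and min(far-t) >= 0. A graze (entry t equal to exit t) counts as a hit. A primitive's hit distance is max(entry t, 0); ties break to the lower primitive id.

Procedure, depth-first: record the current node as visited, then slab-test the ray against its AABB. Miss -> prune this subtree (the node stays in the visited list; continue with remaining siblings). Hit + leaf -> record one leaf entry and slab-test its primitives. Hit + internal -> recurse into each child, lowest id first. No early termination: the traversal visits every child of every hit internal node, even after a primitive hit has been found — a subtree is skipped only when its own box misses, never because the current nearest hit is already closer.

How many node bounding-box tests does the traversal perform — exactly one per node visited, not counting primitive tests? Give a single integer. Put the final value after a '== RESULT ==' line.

Trace the traversal:
N0 x:[-33/2,5/2] y:[-17/2,21/2] z:[-5,31] -> hit [-5,5/2], descend [3, 4, 5, 7]
  N3 x:[-16,-8] y:[1/2,21/2] z:[5,15] -> miss, prune
  N4 x:[-33/2,2] y:[-13/2,1] z:[-5,9] -> hit [-5,1], descend [2, 6]
    N2 x:[-33/2,-11/2] y:[-13/2,-11/2] z:[-5,1] -> miss, prune
    N6 x:[-11,2] y:[-9/2,1] z:[0,9] -> hit [0,1] leaf, test {P1(miss), P4(miss), P9(miss)}
  N5 x:[-4,5/2] y:[2,19/2] z:[15,28] -> miss, prune
  N7 x:[-31/2,-6] y:[-17/2,1/2] z:[20,31] -> miss, prune

Visited [0, 3, 4, 2, 6, 5, 7]. Tests: 7 box, 1 leaf. Nearest: miss.

== RESULT ==
7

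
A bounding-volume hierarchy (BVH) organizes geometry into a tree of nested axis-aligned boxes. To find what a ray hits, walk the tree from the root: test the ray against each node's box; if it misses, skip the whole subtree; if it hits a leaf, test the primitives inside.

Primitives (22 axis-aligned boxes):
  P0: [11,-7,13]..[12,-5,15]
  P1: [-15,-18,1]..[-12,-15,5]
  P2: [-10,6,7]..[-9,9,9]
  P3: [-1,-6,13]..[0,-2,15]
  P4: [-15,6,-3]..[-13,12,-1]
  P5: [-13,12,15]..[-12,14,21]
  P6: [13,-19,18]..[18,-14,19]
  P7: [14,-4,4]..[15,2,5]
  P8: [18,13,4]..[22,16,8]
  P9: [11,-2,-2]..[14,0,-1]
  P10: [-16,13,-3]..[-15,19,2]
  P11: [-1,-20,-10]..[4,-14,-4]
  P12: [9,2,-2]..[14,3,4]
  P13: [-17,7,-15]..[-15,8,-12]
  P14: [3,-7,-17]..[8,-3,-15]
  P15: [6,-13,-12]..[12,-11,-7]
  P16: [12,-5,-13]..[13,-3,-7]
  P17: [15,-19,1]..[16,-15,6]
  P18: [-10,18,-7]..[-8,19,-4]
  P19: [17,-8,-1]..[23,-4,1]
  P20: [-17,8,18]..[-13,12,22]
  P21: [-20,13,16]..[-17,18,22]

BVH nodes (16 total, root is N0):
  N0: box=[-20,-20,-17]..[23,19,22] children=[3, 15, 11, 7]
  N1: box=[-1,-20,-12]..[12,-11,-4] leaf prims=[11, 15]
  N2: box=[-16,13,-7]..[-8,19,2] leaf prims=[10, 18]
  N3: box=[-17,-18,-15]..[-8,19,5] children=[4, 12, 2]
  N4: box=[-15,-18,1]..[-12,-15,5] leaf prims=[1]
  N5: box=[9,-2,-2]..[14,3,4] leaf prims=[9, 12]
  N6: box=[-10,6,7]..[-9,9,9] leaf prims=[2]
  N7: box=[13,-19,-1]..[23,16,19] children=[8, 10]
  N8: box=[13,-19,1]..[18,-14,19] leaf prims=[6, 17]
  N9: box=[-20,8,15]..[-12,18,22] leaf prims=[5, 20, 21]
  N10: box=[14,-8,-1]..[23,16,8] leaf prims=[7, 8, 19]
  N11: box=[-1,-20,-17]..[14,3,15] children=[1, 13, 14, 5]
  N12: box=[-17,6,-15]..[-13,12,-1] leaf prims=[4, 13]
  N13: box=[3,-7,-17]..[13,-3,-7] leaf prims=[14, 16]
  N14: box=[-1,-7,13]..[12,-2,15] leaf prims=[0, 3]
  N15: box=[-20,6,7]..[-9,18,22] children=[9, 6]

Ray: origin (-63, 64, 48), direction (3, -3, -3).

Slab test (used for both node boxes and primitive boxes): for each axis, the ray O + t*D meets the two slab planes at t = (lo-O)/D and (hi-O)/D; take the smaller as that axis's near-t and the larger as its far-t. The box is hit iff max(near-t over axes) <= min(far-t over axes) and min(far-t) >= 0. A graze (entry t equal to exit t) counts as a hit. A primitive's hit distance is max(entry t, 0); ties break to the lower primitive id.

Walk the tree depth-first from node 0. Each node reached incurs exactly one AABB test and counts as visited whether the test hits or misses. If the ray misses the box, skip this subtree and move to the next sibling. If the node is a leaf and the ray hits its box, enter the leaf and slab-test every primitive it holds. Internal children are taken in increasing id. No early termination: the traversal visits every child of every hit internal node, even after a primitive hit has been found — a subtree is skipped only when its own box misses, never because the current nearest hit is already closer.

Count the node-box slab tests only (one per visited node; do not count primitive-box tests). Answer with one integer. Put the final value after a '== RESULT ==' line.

Traverse from the root:
N0 x:[43/3,86/3] y:[15,28] z:[26/3,65/3] -> hit [15,65/3], descend [3, 7, 11, 15]
  N3 x:[46/3,55/3] y:[15,82/3] z:[43/3,21] -> hit [46/3,55/3], descend [2, 4, 12]
    N2 x:[47/3,55/3] y:[15,17] z:[46/3,55/3] -> hit [47/3,17] leaf, test {P10@t=47/3, P18(miss)}
    N4 x:[16,17] y:[79/3,82/3] z:[43/3,47/3] -> miss, prune
    N12 x:[46/3,50/3] y:[52/3,58/3] z:[49/3,21] -> miss, prune
  N7 x:[76/3,86/3] y:[16,83/3] z:[29/3,49/3] -> miss, prune
  N11 x:[62/3,77/3] y:[61/3,28] z:[11,65/3] -> hit [62/3,65/3], descend [1, 5, 13, 14]
    N1 x:[62/3,25] y:[25,28] z:[52/3,20] -> miss, prune
    N5 x:[24,77/3] y:[61/3,22] z:[44/3,50/3] -> miss, prune
    N13 x:[22,76/3] y:[67/3,71/3] z:[55/3,65/3] -> miss, prune
    N14 x:[62/3,25] y:[22,71/3] z:[11,35/3] -> miss, prune
  N15 x:[43/3,18] y:[46/3,58/3] z:[26/3,41/3] -> miss, prune

Visited [0, 3, 2, 4, 12, 7, 11, 1, 5, 13, 14, 15]. Tests: 12 box, 1 leaf. Nearest: P10.

== RESULT ==
12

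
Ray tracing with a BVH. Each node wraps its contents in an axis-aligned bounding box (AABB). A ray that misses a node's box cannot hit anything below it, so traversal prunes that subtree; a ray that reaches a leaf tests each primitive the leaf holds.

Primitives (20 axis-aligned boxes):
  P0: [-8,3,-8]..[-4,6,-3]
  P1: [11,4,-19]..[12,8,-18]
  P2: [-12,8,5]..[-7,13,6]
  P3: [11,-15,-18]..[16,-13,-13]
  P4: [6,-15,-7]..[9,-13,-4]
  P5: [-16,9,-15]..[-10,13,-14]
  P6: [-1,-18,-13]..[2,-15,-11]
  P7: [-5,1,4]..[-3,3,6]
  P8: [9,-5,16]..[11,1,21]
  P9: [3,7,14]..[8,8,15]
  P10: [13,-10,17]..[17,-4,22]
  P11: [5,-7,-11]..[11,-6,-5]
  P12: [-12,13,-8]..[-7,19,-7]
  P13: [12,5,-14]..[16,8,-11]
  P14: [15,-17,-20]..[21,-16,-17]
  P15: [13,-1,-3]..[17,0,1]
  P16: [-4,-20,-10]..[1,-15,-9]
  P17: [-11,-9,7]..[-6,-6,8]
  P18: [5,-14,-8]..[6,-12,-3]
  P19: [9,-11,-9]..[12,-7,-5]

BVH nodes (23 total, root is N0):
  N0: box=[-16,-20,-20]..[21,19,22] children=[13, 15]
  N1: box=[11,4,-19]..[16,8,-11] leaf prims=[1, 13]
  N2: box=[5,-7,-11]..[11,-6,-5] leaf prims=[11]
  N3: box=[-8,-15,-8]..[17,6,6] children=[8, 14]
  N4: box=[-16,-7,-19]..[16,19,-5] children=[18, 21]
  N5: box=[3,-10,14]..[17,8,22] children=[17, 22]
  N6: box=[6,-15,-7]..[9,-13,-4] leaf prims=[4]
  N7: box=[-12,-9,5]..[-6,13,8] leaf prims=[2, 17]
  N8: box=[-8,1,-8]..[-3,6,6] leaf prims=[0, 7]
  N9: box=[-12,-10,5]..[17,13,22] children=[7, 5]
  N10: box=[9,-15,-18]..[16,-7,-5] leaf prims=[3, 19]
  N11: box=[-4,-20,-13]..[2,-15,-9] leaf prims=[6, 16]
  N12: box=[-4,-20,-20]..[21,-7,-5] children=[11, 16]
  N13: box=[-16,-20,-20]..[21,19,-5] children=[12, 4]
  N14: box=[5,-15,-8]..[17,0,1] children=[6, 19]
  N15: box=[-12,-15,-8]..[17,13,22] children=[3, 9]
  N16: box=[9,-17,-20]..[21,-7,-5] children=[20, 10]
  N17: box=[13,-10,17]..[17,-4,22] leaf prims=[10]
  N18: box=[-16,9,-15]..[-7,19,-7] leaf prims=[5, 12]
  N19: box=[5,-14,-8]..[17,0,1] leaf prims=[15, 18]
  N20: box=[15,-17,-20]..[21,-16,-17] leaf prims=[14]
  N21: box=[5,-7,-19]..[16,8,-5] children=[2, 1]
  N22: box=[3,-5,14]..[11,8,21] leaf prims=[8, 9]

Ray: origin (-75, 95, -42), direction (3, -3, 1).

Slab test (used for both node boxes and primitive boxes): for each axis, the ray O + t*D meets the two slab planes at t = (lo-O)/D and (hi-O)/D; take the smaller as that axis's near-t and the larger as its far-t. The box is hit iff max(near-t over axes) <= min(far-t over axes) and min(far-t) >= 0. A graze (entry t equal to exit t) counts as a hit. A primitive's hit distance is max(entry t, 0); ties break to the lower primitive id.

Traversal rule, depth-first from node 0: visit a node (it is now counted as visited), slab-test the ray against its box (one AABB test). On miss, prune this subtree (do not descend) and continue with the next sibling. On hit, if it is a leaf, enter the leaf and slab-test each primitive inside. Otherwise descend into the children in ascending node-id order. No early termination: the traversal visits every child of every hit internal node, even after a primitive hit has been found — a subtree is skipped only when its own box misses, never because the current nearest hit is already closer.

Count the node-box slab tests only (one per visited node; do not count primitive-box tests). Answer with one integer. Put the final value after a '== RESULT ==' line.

Traverse from the root:
N0 x:[59/3,32] y:[76/3,115/3] z:[22,64] -> hit [76/3,32], descend [13, 15]
  N13 x:[59/3,32] y:[76/3,115/3] z:[22,37] -> hit [76/3,32], descend [4, 12]
    N4 x:[59/3,91/3] y:[76/3,34] z:[23,37] -> hit [76/3,91/3], descend [18, 21]
      N18 x:[59/3,68/3] y:[76/3,86/3] z:[27,35] -> miss, prune
      N21 x:[80/3,91/3] y:[29,34] z:[23,37] -> hit [29,91/3], descend [1, 2]
        N1 x:[86/3,91/3] y:[29,91/3] z:[23,31] -> hit [29,91/3] leaf, test {P1(miss), P13@t=29}
        N2 x:[80/3,86/3] y:[101/3,34] z:[31,37] -> miss, prune
    N12 x:[71/3,32] y:[34,115/3] z:[22,37] -> miss, prune
  N15 x:[21,92/3] y:[82/3,110/3] z:[34,64] -> miss, prune

order=[0, 13, 4, 18, 21, 1, 2, 12, 15]  |boxes|=9  |leaves|=1  hit=P13

== RESULT ==
9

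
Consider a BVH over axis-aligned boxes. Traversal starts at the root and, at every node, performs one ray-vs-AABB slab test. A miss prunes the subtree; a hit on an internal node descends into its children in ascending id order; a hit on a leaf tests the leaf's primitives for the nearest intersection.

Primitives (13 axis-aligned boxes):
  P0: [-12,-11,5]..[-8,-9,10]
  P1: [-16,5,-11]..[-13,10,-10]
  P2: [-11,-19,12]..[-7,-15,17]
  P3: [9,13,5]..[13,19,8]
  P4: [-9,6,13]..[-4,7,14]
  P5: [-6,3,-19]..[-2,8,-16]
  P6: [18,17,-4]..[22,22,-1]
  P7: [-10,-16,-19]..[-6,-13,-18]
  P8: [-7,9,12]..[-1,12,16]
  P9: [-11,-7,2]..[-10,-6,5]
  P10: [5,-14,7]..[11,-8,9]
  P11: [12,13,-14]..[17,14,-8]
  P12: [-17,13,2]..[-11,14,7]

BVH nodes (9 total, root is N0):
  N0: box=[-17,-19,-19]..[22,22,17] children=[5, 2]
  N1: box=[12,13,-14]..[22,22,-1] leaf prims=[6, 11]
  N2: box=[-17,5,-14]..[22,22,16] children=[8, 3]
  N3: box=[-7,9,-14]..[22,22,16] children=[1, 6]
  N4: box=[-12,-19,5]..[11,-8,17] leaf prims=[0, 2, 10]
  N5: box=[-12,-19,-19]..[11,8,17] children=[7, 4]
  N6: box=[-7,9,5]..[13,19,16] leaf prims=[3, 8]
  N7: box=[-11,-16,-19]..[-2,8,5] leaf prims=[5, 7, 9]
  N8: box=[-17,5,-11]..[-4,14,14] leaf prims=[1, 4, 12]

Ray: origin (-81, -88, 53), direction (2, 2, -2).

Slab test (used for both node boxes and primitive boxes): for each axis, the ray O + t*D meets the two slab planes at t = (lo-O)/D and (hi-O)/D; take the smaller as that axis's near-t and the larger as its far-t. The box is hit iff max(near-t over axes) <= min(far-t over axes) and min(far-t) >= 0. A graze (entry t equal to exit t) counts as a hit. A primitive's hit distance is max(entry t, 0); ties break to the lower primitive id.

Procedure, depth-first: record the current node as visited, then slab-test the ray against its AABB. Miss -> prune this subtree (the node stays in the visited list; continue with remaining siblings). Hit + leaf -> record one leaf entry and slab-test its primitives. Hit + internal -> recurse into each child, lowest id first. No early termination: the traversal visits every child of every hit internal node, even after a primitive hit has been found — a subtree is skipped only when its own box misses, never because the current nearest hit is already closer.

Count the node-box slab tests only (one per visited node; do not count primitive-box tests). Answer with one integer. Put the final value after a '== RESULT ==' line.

Walk:
N0 x:[32,103/2] y:[69/2,55] z:[18,36] -> hit [69/2,36], descend [2, 5]
  N2 x:[32,103/2] y:[93/2,55] z:[37/2,67/2] -> miss, prune
  N5 x:[69/2,46] y:[69/2,48] z:[18,36] -> hit [69/2,36], descend [4, 7]
    N4 x:[69/2,46] y:[69/2,40] z:[18,24] -> miss, prune
    N7 x:[35,79/2] y:[36,48] z:[24,36] -> hit [36,36] leaf, test {P5(miss), P7@t=36, P9(miss)}

Summary -> nodes [0, 2, 5, 4, 7]; box-tests=5; leaf-entries=1; first=P7

== RESULT ==
5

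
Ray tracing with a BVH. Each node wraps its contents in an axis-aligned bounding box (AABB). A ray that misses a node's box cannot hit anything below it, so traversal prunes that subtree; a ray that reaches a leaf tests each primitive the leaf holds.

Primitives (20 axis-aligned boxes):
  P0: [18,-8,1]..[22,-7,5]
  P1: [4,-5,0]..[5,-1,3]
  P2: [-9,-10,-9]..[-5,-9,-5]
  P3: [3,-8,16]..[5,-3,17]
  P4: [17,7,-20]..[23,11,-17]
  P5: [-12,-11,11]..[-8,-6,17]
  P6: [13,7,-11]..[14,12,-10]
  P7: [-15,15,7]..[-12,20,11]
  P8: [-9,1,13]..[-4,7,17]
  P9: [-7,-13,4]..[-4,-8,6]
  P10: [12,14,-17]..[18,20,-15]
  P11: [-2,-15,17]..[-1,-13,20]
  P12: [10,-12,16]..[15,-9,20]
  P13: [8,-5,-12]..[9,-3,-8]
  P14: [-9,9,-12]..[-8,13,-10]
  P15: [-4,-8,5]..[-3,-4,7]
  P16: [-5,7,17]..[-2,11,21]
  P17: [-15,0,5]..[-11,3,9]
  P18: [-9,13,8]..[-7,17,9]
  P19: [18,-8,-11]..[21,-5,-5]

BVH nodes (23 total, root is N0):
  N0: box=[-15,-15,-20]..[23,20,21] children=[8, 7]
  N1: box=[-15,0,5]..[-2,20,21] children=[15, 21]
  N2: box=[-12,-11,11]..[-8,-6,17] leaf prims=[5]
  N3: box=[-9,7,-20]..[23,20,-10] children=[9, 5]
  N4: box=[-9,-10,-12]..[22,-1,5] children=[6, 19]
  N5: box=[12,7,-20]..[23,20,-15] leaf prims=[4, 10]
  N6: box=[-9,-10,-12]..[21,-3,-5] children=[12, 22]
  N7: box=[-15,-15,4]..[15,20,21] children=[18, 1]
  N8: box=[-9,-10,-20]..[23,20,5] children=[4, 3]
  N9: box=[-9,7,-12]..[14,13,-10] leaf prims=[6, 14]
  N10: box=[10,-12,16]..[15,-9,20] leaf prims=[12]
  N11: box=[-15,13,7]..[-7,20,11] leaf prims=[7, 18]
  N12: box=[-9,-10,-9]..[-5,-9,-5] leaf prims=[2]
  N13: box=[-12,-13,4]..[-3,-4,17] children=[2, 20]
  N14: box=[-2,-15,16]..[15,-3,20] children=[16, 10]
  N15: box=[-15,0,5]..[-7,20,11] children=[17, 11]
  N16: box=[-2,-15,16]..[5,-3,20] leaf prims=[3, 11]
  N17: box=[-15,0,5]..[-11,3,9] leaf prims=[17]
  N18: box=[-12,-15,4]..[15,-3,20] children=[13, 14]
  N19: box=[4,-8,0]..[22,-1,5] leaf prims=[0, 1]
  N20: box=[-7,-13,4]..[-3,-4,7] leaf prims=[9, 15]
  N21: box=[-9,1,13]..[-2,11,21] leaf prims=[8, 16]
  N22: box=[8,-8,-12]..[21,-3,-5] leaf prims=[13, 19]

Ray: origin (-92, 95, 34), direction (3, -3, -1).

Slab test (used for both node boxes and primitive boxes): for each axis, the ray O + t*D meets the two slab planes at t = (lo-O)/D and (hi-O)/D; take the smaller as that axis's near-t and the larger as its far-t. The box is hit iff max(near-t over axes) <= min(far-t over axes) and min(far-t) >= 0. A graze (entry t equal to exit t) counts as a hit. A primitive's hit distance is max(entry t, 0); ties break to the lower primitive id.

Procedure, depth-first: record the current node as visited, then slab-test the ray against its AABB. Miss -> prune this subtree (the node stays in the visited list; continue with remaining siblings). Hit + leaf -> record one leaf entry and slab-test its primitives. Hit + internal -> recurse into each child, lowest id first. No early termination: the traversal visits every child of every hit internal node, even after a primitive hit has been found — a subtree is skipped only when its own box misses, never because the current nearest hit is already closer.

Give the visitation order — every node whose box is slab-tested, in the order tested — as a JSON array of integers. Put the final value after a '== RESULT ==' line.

Trace the traversal:
N0 x:[77/3,115/3] y:[25,110/3] z:[13,54] -> hit [77/3,110/3], descend [7, 8]
  N7 x:[77/3,107/3] y:[25,110/3] z:[13,30] -> hit [77/3,30], descend [1, 18]
    N1 x:[77/3,30] y:[25,95/3] z:[13,29] -> hit [77/3,29], descend [15, 21]
      N15 x:[77/3,85/3] y:[25,95/3] z:[23,29] -> hit [77/3,85/3], descend [11, 17]
        N11 x:[77/3,85/3] y:[25,82/3] z:[23,27] -> hit [77/3,27] leaf, test {P7@t=77/3, P18(miss)}
        N17 x:[77/3,27] y:[92/3,95/3] z:[25,29] -> miss, prune
      N21 x:[83/3,30] y:[28,94/3] z:[13,21] -> miss, prune
    N18 x:[80/3,107/3] y:[98/3,110/3] z:[14,30] -> miss, prune
  N8 x:[83/3,115/3] y:[25,35] z:[29,54] -> hit [29,35], descend [3, 4]
    N3 x:[83/3,115/3] y:[25,88/3] z:[44,54] -> miss, prune
    N4 x:[83/3,38] y:[32,35] z:[29,46] -> hit [32,35], descend [6, 19]
      N6 x:[83/3,113/3] y:[98/3,35] z:[39,46] -> miss, prune
      N19 x:[32,38] y:[32,103/3] z:[29,34] -> hit [32,34] leaf, test {P0(miss), P1@t=32}

13 AABB tests over nodes [0, 7, 1, 15, 11, 17, 21, 18, 8, 3, 4, 6, 19]; 2 leaves entered; closest P7.

== RESULT ==
[0, 7, 1, 15, 11, 17, 21, 18, 8, 3, 4, 6, 19]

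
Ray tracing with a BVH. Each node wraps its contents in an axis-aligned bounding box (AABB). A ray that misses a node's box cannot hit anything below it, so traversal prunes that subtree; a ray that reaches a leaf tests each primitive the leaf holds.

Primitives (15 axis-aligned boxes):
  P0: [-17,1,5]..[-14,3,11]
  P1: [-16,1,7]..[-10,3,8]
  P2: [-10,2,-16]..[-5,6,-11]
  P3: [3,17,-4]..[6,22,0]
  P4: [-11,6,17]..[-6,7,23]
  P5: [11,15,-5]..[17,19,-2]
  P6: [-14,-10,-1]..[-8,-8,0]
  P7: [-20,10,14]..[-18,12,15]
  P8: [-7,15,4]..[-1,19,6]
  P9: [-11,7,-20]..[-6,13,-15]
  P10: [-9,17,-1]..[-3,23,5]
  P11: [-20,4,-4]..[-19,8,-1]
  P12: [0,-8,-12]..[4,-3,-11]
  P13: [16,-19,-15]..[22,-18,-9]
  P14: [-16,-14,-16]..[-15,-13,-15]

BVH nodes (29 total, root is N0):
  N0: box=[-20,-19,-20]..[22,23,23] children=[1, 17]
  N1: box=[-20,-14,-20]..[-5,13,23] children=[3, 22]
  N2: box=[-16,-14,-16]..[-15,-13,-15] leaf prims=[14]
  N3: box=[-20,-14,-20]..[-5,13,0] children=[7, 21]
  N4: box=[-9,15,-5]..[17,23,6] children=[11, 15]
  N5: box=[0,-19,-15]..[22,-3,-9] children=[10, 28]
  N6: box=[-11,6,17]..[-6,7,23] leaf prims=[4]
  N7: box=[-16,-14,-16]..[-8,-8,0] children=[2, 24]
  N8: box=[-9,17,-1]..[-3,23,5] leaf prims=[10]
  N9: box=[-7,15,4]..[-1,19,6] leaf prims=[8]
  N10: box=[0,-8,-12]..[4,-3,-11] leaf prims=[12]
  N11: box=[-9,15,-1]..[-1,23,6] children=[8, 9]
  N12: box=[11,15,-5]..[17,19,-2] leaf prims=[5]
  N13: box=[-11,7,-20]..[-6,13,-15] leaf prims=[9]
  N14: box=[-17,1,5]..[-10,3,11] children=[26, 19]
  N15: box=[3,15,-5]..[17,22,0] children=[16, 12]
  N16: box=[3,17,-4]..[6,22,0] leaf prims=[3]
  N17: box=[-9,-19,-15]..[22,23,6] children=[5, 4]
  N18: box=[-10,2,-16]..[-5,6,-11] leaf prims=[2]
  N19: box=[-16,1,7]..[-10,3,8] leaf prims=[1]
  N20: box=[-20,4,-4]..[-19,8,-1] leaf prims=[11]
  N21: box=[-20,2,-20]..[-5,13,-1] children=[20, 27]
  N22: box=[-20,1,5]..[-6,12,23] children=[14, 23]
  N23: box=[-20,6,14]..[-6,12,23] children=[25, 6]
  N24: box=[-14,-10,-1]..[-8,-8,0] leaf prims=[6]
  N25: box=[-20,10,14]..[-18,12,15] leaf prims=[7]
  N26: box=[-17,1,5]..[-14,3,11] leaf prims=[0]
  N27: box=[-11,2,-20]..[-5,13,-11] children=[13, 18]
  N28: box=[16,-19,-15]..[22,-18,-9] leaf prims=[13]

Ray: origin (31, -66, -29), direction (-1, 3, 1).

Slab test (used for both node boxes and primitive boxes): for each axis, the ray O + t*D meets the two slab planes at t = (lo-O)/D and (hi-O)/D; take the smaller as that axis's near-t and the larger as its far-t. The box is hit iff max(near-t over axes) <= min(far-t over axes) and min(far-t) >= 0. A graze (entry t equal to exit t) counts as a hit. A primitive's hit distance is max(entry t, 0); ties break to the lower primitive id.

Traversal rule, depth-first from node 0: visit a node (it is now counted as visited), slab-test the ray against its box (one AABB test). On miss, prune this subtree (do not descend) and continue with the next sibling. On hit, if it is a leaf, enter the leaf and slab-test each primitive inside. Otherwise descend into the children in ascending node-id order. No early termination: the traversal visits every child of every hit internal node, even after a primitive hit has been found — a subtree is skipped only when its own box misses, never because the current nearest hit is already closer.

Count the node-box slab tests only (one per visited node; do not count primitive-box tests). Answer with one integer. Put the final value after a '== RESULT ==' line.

Traverse from the root:
N0 x:[9,51] y:[47/3,89/3] z:[9,52] -> hit [47/3,89/3], descend [1, 17]
  N1 x:[36,51] y:[52/3,79/3] z:[9,52] -> miss, prune
  N17 x:[9,40] y:[47/3,89/3] z:[14,35] -> hit [47/3,89/3], descend [4, 5]
    N4 x:[14,40] y:[27,89/3] z:[24,35] -> hit [27,89/3], descend [11, 15]
      N11 x:[32,40] y:[27,89/3] z:[28,35] -> miss, prune
      N15 x:[14,28] y:[27,88/3] z:[24,29] -> hit [27,28], descend [12, 16]
        N12 x:[14,20] y:[27,85/3] z:[24,27] -> miss, prune
        N16 x:[25,28] y:[83/3,88/3] z:[25,29] -> hit [83/3,28] leaf, test {P3@t=83/3}
    N5 x:[9,31] y:[47/3,21] z:[14,20] -> hit [47/3,20], descend [10, 28]
      N10 x:[27,31] y:[58/3,21] z:[17,18] -> miss, prune
      N28 x:[9,15] y:[47/3,16] z:[14,20] -> miss, prune

Visited [0, 1, 17, 4, 11, 15, 12, 16, 5, 10, 28]. Tests: 11 box, 1 leaf. Nearest: P3.

== RESULT ==
11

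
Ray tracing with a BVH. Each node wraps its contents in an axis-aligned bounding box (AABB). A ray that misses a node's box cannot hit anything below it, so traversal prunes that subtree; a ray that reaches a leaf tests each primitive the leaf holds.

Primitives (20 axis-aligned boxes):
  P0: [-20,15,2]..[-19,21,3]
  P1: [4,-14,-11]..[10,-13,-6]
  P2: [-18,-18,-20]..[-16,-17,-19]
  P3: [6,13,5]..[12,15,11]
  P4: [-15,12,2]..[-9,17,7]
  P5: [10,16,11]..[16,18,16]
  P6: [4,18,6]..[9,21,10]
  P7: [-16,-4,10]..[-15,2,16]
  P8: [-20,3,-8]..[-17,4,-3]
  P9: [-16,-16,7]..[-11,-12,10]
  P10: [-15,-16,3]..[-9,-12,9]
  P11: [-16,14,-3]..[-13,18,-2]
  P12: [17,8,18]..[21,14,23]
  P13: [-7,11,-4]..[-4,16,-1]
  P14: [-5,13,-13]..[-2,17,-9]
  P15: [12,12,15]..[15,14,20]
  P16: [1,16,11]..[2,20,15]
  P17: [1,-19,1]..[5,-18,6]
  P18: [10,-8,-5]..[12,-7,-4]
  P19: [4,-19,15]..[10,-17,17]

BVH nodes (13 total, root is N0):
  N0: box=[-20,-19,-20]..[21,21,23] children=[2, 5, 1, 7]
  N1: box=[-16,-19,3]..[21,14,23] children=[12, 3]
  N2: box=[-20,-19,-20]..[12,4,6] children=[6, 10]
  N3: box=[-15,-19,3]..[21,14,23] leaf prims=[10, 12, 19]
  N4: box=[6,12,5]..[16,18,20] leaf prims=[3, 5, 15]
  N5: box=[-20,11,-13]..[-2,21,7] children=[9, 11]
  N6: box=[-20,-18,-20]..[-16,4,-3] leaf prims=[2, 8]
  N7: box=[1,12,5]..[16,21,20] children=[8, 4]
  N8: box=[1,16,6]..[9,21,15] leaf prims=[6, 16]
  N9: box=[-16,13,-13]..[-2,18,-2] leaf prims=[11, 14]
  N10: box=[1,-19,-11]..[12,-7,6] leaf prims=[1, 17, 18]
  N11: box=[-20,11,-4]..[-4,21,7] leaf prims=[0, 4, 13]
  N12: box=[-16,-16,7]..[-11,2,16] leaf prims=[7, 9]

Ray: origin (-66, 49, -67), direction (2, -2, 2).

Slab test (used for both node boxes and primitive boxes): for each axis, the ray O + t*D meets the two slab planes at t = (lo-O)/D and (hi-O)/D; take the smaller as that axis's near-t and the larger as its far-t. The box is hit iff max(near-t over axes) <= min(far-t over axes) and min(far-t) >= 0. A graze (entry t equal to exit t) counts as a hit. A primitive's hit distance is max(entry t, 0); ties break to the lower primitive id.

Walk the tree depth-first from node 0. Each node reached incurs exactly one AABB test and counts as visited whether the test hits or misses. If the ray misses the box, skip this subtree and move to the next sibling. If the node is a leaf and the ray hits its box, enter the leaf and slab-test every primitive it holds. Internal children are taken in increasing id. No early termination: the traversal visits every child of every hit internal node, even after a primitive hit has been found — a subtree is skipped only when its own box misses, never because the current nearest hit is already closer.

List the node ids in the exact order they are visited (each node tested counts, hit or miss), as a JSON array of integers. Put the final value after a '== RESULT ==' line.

Traverse from the root:
N0 x:[23,87/2] y:[14,34] z:[47/2,45] -> hit [47/2,34], descend [1, 2, 5, 7]
  N1 x:[25,87/2] y:[35/2,34] z:[35,45] -> miss, prune
  N2 x:[23,39] y:[45/2,34] z:[47/2,73/2] -> hit [47/2,34], descend [6, 10]
    N6 x:[23,25] y:[45/2,67/2] z:[47/2,32] -> hit [47/2,25] leaf, test {P2(miss), P8(miss)}
    N10 x:[67/2,39] y:[28,34] z:[28,73/2] -> hit [67/2,34] leaf, test {P1(miss), P17@t=34, P18(miss)}
  N5 x:[23,32] y:[14,19] z:[27,37] -> miss, prune
  N7 x:[67/2,41] y:[14,37/2] z:[36,87/2] -> miss, prune

Visited [0, 1, 2, 6, 10, 5, 7]. Tests: 7 box, 2 leaf. Nearest: P17.

== RESULT ==
[0, 1, 2, 6, 10, 5, 7]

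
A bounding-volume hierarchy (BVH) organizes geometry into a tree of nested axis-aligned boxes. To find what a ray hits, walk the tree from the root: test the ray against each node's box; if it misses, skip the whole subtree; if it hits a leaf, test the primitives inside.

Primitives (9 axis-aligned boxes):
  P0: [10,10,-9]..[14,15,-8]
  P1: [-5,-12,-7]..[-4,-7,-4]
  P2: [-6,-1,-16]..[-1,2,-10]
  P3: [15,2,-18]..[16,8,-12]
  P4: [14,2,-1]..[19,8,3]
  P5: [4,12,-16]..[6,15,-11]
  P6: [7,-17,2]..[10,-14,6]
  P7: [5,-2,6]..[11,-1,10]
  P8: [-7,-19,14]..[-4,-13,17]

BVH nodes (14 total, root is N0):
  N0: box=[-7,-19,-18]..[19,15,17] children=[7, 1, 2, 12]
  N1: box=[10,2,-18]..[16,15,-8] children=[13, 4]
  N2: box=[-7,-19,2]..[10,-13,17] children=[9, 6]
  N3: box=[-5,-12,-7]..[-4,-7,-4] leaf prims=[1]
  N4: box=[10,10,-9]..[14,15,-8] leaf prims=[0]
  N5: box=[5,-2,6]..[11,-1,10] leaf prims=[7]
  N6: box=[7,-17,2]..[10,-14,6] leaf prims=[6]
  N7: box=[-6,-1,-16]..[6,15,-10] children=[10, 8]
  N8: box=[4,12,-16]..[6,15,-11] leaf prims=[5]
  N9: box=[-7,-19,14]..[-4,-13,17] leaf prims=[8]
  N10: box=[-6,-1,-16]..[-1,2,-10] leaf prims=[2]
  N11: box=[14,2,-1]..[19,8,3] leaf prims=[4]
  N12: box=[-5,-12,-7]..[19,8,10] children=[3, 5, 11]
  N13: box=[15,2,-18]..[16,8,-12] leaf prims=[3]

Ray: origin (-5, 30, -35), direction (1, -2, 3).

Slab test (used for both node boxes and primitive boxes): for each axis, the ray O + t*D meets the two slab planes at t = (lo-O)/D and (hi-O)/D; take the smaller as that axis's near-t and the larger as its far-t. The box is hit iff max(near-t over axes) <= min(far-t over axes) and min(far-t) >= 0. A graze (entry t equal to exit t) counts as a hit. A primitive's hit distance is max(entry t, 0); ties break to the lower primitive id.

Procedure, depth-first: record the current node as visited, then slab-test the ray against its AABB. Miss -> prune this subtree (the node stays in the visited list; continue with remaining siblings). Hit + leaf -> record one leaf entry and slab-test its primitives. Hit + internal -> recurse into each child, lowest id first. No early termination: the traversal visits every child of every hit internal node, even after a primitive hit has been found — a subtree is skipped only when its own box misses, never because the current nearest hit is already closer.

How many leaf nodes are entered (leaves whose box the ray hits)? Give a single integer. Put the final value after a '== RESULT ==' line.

Trace the traversal:
N0 x:[-2,24] y:[15/2,49/2] z:[17/3,52/3] -> hit [15/2,52/3], descend [1, 2, 7, 12]
  N1 x:[15,21] y:[15/2,14] z:[17/3,9] -> miss, prune
  N2 x:[-2,15] y:[43/2,49/2] z:[37/3,52/3] -> miss, prune
  N7 x:[-1,11] y:[15/2,31/2] z:[19/3,25/3] -> hit [15/2,25/3], descend [8, 10]
    N8 x:[9,11] y:[15/2,9] z:[19/3,8] -> miss, prune
    N10 x:[-1,4] y:[14,31/2] z:[19/3,25/3] -> miss, prune
  N12 x:[0,24] y:[11,21] z:[28/3,15] -> hit [11,15], descend [3, 5, 11]
    N3 x:[0,1] y:[37/2,21] z:[28/3,31/3] -> miss, prune
    N5 x:[10,16] y:[31/2,16] z:[41/3,15] -> miss, prune
    N11 x:[19,24] y:[11,14] z:[34/3,38/3] -> miss, prune

Visited [0, 1, 2, 7, 8, 10, 12, 3, 5, 11]. Tests: 10 box, 0 leaf. Nearest: miss.

== RESULT ==
0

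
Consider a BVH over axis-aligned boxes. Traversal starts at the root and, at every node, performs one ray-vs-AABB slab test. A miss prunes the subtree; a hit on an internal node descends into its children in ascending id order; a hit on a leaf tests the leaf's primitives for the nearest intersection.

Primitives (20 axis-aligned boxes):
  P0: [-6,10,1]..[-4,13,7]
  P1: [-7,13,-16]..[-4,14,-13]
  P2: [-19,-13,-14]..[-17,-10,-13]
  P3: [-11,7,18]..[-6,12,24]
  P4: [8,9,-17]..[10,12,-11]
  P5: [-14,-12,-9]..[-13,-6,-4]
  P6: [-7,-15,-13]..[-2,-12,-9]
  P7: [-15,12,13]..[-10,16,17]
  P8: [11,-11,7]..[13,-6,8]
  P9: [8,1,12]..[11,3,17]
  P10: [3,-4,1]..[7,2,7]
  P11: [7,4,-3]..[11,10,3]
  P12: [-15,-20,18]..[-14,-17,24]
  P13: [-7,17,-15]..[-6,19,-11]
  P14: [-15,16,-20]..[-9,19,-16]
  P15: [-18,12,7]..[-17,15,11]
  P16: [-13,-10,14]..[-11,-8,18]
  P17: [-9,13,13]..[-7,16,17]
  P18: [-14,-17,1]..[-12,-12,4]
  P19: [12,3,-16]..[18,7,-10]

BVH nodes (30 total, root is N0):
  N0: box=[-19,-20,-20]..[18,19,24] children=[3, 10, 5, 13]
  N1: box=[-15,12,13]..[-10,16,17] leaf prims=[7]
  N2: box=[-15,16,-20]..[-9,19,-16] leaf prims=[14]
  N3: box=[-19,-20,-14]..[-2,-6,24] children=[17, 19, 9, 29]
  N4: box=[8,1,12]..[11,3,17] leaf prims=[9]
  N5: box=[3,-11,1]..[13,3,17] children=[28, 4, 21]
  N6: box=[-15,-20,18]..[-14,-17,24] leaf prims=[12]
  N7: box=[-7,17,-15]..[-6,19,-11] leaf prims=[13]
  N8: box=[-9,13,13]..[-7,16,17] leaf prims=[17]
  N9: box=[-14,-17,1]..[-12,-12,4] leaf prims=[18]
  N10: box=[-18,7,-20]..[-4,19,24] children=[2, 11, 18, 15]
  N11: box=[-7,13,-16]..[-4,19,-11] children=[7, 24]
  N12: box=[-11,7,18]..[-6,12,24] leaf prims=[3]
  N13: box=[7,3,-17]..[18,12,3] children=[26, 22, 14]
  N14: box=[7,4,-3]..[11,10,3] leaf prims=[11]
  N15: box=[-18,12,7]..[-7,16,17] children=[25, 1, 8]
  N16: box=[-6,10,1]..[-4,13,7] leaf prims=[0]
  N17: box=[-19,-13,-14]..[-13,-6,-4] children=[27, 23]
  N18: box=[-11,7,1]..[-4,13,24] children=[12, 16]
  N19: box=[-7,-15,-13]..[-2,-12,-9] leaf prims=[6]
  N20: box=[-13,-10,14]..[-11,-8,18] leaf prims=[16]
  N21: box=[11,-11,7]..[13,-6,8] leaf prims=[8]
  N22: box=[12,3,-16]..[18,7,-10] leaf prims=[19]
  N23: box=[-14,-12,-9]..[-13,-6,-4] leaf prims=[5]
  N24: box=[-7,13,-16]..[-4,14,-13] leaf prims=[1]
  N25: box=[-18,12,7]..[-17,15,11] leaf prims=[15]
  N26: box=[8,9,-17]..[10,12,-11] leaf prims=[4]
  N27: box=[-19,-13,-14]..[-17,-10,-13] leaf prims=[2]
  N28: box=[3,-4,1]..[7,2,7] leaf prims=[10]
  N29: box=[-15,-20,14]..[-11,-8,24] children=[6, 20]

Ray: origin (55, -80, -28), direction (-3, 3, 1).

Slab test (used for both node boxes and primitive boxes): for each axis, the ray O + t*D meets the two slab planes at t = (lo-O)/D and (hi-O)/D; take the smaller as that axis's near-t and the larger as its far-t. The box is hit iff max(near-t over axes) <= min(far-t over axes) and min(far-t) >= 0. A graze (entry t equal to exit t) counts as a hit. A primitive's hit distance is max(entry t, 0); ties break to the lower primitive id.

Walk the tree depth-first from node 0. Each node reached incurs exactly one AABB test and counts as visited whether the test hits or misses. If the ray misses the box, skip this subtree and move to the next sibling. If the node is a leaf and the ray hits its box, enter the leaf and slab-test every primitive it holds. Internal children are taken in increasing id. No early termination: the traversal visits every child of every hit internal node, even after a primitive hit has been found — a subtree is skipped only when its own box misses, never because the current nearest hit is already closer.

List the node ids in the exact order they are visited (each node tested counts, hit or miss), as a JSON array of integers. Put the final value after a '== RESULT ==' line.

Walk:
N0 x:[37/3,74/3] y:[20,33] z:[8,52] -> hit [20,74/3], descend [3, 5, 10, 13]
  N3 x:[19,74/3] y:[20,74/3] z:[14,52] -> hit [20,74/3], descend [9, 17, 19, 29]
    N9 x:[67/3,23] y:[21,68/3] z:[29,32] -> miss, prune
    N17 x:[68/3,74/3] y:[67/3,74/3] z:[14,24] -> hit [68/3,24], descend [23, 27]
      N23 x:[68/3,23] y:[68/3,74/3] z:[19,24] -> hit [68/3,23] leaf, test {P5@t=68/3}
      N27 x:[24,74/3] y:[67/3,70/3] z:[14,15] -> miss, prune
    N19 x:[19,62/3] y:[65/3,68/3] z:[15,19] -> miss, prune
    N29 x:[22,70/3] y:[20,24] z:[42,52] -> miss, prune
  N5 x:[14,52/3] y:[23,83/3] z:[29,45] -> miss, prune
  N10 x:[59/3,73/3] y:[29,33] z:[8,52] -> miss, prune
  N13 x:[37/3,16] y:[83/3,92/3] z:[11,31] -> miss, prune

Visited [0, 3, 9, 17, 23, 27, 19, 29, 5, 10, 13]. Tests: 11 box, 1 leaf. Nearest: P5.

== RESULT ==
[0, 3, 9, 17, 23, 27, 19, 29, 5, 10, 13]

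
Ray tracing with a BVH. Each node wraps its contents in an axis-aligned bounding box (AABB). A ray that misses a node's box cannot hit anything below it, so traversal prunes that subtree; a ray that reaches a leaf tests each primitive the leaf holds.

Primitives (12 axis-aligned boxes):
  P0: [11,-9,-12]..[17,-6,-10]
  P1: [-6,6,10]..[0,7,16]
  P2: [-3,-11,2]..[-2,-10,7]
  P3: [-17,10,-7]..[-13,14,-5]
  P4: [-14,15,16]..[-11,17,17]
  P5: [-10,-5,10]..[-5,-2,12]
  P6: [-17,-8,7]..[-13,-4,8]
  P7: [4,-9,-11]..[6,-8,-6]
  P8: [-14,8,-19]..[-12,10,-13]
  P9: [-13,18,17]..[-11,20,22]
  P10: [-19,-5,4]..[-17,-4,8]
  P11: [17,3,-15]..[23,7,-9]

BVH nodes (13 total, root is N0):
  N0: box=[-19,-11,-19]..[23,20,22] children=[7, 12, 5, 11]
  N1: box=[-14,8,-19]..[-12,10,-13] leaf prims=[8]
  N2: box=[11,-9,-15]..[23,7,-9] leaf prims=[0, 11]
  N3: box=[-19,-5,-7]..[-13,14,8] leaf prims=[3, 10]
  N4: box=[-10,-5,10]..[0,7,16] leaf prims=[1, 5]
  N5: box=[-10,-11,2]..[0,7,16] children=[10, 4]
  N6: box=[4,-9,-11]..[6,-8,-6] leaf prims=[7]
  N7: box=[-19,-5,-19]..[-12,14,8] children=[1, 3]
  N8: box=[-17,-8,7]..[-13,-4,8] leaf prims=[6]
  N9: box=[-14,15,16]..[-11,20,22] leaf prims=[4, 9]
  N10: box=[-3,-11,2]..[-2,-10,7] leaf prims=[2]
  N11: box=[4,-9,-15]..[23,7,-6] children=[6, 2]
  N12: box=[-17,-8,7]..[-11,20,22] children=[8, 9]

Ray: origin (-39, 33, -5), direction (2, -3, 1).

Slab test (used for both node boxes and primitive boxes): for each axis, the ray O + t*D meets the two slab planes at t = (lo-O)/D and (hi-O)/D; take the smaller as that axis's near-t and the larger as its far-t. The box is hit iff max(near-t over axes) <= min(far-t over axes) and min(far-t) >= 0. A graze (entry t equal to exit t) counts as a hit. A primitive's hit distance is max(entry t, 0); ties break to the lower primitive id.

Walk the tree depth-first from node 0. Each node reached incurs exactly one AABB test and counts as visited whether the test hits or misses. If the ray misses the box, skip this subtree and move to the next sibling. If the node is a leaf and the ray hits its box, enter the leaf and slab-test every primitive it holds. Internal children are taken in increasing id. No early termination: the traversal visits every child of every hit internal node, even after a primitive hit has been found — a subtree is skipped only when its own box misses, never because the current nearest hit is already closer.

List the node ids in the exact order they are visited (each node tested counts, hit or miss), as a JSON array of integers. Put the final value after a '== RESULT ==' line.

Trace the traversal:
N0 x:[10,31] y:[13/3,44/3] z:[-14,27] -> hit [10,44/3], descend [5, 7, 11, 12]
  N5 x:[29/2,39/2] y:[26/3,44/3] z:[7,21] -> hit [29/2,44/3], descend [4, 10]
    N4 x:[29/2,39/2] y:[26/3,38/3] z:[15,21] -> miss, prune
    N10 x:[18,37/2] y:[43/3,44/3] z:[7,12] -> miss, prune
  N7 x:[10,27/2] y:[19/3,38/3] z:[-14,13] -> hit [10,38/3], descend [1, 3]
    N1 x:[25/2,27/2] y:[23/3,25/3] z:[-14,-8] -> miss, prune
    N3 x:[10,13] y:[19/3,38/3] z:[-2,13] -> hit [10,38/3] leaf, test {P3(miss), P10(miss)}
  N11 x:[43/2,31] y:[26/3,14] z:[-10,-1] -> miss, prune
  N12 x:[11,14] y:[13/3,41/3] z:[12,27] -> hit [12,41/3], descend [8, 9]
    N8 x:[11,13] y:[37/3,41/3] z:[12,13] -> hit [37/3,13] leaf, test {P6@t=37/3}
    N9 x:[25/2,14] y:[13/3,6] z:[21,27] -> miss, prune

order=[0, 5, 4, 10, 7, 1, 3, 11, 12, 8, 9]  |boxes|=11  |leaves|=2  hit=P6

== RESULT ==
[0, 5, 4, 10, 7, 1, 3, 11, 12, 8, 9]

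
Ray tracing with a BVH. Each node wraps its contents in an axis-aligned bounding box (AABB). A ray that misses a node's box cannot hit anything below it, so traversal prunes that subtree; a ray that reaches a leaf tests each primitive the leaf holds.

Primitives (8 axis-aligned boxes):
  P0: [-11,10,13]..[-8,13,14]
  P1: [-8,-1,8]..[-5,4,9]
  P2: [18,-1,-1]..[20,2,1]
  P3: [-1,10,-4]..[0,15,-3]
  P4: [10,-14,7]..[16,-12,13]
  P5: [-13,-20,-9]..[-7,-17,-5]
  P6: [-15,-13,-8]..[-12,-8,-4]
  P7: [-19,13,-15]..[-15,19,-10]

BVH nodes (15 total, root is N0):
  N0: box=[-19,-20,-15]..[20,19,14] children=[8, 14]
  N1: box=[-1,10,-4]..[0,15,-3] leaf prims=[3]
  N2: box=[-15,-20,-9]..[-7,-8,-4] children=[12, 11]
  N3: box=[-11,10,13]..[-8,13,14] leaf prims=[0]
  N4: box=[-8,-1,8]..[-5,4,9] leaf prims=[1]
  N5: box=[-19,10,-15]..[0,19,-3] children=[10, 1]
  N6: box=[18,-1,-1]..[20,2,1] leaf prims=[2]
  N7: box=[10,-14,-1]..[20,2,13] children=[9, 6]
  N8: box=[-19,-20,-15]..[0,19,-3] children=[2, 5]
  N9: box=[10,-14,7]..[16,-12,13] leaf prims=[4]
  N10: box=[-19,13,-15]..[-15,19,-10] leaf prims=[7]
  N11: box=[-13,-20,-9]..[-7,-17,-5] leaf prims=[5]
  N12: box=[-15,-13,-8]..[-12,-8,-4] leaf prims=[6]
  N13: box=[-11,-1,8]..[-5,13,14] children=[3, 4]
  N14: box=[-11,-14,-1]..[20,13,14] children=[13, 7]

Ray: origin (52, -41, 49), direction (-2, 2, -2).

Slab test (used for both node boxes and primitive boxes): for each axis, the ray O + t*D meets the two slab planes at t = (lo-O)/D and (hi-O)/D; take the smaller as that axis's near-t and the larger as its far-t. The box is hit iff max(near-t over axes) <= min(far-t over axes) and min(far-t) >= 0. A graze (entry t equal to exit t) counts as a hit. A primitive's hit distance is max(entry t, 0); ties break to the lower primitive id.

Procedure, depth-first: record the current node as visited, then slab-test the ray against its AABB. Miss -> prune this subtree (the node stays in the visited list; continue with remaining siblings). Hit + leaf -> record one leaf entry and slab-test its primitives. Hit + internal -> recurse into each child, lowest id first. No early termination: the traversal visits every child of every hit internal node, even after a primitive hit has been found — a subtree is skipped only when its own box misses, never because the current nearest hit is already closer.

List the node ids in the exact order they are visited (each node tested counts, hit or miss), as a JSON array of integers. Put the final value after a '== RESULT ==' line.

Traverse from the root:
N0 x:[16,71/2] y:[21/2,30] z:[35/2,32] -> hit [35/2,30], descend [8, 14]
  N8 x:[26,71/2] y:[21/2,30] z:[26,32] -> hit [26,30], descend [2, 5]
    N2 x:[59/2,67/2] y:[21/2,33/2] z:[53/2,29] -> miss, prune
    N5 x:[26,71/2] y:[51/2,30] z:[26,32] -> hit [26,30], descend [1, 10]
      N1 x:[26,53/2] y:[51/2,28] z:[26,53/2] -> hit [26,53/2] leaf, test {P3@t=26}
      N10 x:[67/2,71/2] y:[27,30] z:[59/2,32] -> miss, prune
  N14 x:[16,63/2] y:[27/2,27] z:[35/2,25] -> hit [35/2,25], descend [7, 13]
    N7 x:[16,21] y:[27/2,43/2] z:[18,25] -> hit [18,21], descend [6, 9]
      N6 x:[16,17] y:[20,43/2] z:[24,25] -> miss, prune
      N9 x:[18,21] y:[27/2,29/2] z:[18,21] -> miss, prune
    N13 x:[57/2,63/2] y:[20,27] z:[35/2,41/2] -> miss, prune

order=[0, 8, 2, 5, 1, 10, 14, 7, 6, 9, 13]  |boxes|=11  |leaves|=1  hit=P3

== RESULT ==
[0, 8, 2, 5, 1, 10, 14, 7, 6, 9, 13]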